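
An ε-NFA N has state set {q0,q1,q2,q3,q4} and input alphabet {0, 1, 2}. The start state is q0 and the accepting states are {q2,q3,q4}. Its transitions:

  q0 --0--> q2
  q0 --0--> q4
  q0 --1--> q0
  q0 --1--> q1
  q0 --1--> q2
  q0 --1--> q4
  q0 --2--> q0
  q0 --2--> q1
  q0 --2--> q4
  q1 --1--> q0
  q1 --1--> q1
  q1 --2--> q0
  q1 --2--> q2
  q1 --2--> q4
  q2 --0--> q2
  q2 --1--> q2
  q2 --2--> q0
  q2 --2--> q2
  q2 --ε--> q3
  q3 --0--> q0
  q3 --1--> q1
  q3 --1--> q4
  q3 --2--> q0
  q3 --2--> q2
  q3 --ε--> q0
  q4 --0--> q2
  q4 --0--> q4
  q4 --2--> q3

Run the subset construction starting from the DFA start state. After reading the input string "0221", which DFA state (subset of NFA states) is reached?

{q0,q1,q2,q3,q4}

Start: {q0}.
δ(q0,0) = {q2,q4}.
Union: {q2,q4}.
ε-closure gives {q0,q2,q3,q4}.
After 0: {q0,q2,q3,q4}.
δ(q0,2) = {q0,q1,q4}; δ(q2,2) = {q0,q2}; δ(q3,2) = {q0,q2}; δ(q4,2) = {q3}.
Union: {q0,q1,q2,q3,q4}.
After 2: {q0,q1,q2,q3,q4}.
δ(q0,2) = {q0,q1,q4}; δ(q1,2) = {q0,q2,q4}; δ(q2,2) = {q0,q2}; δ(q3,2) = {q0,q2}; δ(q4,2) = {q3}.
Union: {q0,q1,q2,q3,q4}.
After 2: {q0,q1,q2,q3,q4}.
δ(q0,1) = {q0,q1,q2,q4}; δ(q1,1) = {q0,q1}; δ(q2,1) = {q2}; δ(q3,1) = {q1,q4}; δ(q4,1) = ∅.
Union: {q0,q1,q2,q4}.
ε-closure gives {q0,q1,q2,q3,q4}.
After 1: {q0,q1,q2,q3,q4}.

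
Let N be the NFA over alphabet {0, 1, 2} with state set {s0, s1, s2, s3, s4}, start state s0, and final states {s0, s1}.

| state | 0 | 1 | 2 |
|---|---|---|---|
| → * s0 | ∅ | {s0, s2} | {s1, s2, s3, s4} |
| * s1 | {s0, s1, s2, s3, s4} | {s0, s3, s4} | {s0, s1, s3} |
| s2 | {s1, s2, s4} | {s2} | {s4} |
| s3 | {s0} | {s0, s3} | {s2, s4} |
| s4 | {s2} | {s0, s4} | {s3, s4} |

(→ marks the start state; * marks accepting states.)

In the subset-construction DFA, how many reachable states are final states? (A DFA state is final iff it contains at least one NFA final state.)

Start state of the DFA: {s0}.
{s0} --0--> ∅  [new]
{s0} --1--> {s0, s2}  [new]
{s0} --2--> {s1, s2, s3, s4}  [new]
∅ --0--> ∅  [seen]
∅ --1--> ∅  [seen]
∅ --2--> ∅  [seen]
{s0, s2} --0--> {s1, s2, s4}  [new]
{s0, s2} --1--> {s0, s2}  [seen]
{s0, s2} --2--> {s1, s2, s3, s4}  [seen]
{s1, s2, s3, s4} --0--> {s0, s1, s2, s3, s4}  [new]
{s1, s2, s3, s4} --1--> {s0, s2, s3, s4}  [new]
{s1, s2, s3, s4} --2--> {s0, s1, s2, s3, s4}  [seen]
{s1, s2, s4} --0--> {s0, s1, s2, s3, s4}  [seen]
{s1, s2, s4} --1--> {s0, s2, s3, s4}  [seen]
{s1, s2, s4} --2--> {s0, s1, s3, s4}  [new]
{s0, s1, s2, s3, s4} --0--> {s0, s1, s2, s3, s4}  [seen]
{s0, s1, s2, s3, s4} --1--> {s0, s2, s3, s4}  [seen]
{s0, s1, s2, s3, s4} --2--> {s0, s1, s2, s3, s4}  [seen]
{s0, s2, s3, s4} --0--> {s0, s1, s2, s4}  [new]
{s0, s2, s3, s4} --1--> {s0, s2, s3, s4}  [seen]
{s0, s2, s3, s4} --2--> {s1, s2, s3, s4}  [seen]
{s0, s1, s3, s4} --0--> {s0, s1, s2, s3, s4}  [seen]
{s0, s1, s3, s4} --1--> {s0, s2, s3, s4}  [seen]
{s0, s1, s3, s4} --2--> {s0, s1, s2, s3, s4}  [seen]
{s0, s1, s2, s4} --0--> {s0, s1, s2, s3, s4}  [seen]
{s0, s1, s2, s4} --1--> {s0, s2, s3, s4}  [seen]
{s0, s1, s2, s4} --2--> {s0, s1, s2, s3, s4}  [seen]
Reachable DFA states: {s0}, ∅, {s0, s2}, {s1, s2, s3, s4}, {s1, s2, s4}, {s0, s1, s2, s3, s4}, {s0, s2, s3, s4}, {s0, s1, s3, s4}, {s0, s1, s2, s4}.
Accepting DFA states (contain an NFA accepting state): {s0}, {s0, s2}, {s1, s2, s3, s4}, {s1, s2, s4}, {s0, s1, s2, s3, s4}, {s0, s2, s3, s4}, {s0, s1, s3, s4}, {s0, s1, s2, s4}.

8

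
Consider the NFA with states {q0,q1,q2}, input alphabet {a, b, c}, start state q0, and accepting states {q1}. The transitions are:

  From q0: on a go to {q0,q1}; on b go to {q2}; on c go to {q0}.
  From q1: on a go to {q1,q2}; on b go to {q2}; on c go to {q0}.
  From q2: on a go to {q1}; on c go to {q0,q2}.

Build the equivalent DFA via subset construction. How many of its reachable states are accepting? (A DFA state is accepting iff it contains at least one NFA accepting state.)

4

Start state of the DFA: {q0}.
{q0} --a--> {q0,q1}  [new]
{q0} --b--> {q2}  [new]
{q0} --c--> {q0}  [seen]
{q0,q1} --a--> {q0,q1,q2}  [new]
{q0,q1} --b--> {q2}  [seen]
{q0,q1} --c--> {q0}  [seen]
{q2} --a--> {q1}  [new]
{q2} --b--> ∅  [new]
{q2} --c--> {q0,q2}  [new]
{q0,q1,q2} --a--> {q0,q1,q2}  [seen]
{q0,q1,q2} --b--> {q2}  [seen]
{q0,q1,q2} --c--> {q0,q2}  [seen]
{q1} --a--> {q1,q2}  [new]
{q1} --b--> {q2}  [seen]
{q1} --c--> {q0}  [seen]
∅ --a--> ∅  [seen]
∅ --b--> ∅  [seen]
∅ --c--> ∅  [seen]
{q0,q2} --a--> {q0,q1}  [seen]
{q0,q2} --b--> {q2}  [seen]
{q0,q2} --c--> {q0,q2}  [seen]
{q1,q2} --a--> {q1,q2}  [seen]
{q1,q2} --b--> {q2}  [seen]
{q1,q2} --c--> {q0,q2}  [seen]
Reachable DFA states: {q0}, {q0,q1}, {q2}, {q0,q1,q2}, {q1}, ∅, {q0,q2}, {q1,q2}.
Accepting DFA states (contain an NFA accepting state): {q0,q1}, {q0,q1,q2}, {q1}, {q1,q2}.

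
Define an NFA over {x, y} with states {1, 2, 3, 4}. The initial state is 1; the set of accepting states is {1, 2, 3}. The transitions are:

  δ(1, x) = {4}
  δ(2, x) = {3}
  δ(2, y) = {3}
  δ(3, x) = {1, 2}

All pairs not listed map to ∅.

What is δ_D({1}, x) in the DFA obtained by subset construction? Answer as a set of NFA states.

δ(1,x) = {4}.
Union: {4}.

{4}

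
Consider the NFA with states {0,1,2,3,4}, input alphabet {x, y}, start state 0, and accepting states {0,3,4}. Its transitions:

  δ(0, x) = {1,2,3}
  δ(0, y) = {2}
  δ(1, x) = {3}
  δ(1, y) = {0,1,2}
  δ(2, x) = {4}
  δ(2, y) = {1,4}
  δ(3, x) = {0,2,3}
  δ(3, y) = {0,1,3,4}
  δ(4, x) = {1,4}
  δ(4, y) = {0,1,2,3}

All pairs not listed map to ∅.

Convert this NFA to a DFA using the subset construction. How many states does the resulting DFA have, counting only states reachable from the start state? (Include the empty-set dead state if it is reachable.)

9

Start state of the DFA: {0}.
{0} --x--> {1,2,3}  [new]
{0} --y--> {2}  [new]
{1,2,3} --x--> {0,2,3,4}  [new]
{1,2,3} --y--> {0,1,2,3,4}  [new]
{2} --x--> {4}  [new]
{2} --y--> {1,4}  [new]
{0,2,3,4} --x--> {0,1,2,3,4}  [seen]
{0,2,3,4} --y--> {0,1,2,3,4}  [seen]
{0,1,2,3,4} --x--> {0,1,2,3,4}  [seen]
{0,1,2,3,4} --y--> {0,1,2,3,4}  [seen]
{4} --x--> {1,4}  [seen]
{4} --y--> {0,1,2,3}  [new]
{1,4} --x--> {1,3,4}  [new]
{1,4} --y--> {0,1,2,3}  [seen]
{0,1,2,3} --x--> {0,1,2,3,4}  [seen]
{0,1,2,3} --y--> {0,1,2,3,4}  [seen]
{1,3,4} --x--> {0,1,2,3,4}  [seen]
{1,3,4} --y--> {0,1,2,3,4}  [seen]
Reachable DFA states: {0}, {1,2,3}, {2}, {0,2,3,4}, {0,1,2,3,4}, {4}, {1,4}, {0,1,2,3}, {1,3,4}.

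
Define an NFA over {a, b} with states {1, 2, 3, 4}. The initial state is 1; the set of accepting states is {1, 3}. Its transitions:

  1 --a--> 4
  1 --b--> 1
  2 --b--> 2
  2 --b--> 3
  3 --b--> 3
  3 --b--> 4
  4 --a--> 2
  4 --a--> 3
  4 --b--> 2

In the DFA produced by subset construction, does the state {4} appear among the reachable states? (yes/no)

Start state of the DFA: {1}.
{1} --a--> {4}  [new]
{1} --b--> {1}  [seen]
{4} --a--> {2, 3}  [new]
{4} --b--> {2}  [new]
{2, 3} --a--> ∅  [new]
{2, 3} --b--> {2, 3, 4}  [new]
{2} --a--> ∅  [seen]
{2} --b--> {2, 3}  [seen]
∅ --a--> ∅  [seen]
∅ --b--> ∅  [seen]
{2, 3, 4} --a--> {2, 3}  [seen]
{2, 3, 4} --b--> {2, 3, 4}  [seen]
Reachable DFA states: {1}, {4}, {2, 3}, {2}, ∅, {2, 3, 4}.
{4} is among them.

yes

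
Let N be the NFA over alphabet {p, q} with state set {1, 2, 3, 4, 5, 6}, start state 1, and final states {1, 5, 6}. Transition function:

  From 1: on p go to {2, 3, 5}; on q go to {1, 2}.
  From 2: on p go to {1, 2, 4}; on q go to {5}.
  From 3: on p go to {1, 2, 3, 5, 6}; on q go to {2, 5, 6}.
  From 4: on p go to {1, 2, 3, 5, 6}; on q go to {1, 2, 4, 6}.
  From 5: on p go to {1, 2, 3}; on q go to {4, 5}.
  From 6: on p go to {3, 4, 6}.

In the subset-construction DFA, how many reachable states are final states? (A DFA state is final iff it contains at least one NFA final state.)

9

Start state of the DFA: {1}.
{1} --p--> {2, 3, 5}  [new]
{1} --q--> {1, 2}  [new]
{2, 3, 5} --p--> {1, 2, 3, 4, 5, 6}  [new]
{2, 3, 5} --q--> {2, 4, 5, 6}  [new]
{1, 2} --p--> {1, 2, 3, 4, 5}  [new]
{1, 2} --q--> {1, 2, 5}  [new]
{1, 2, 3, 4, 5, 6} --p--> {1, 2, 3, 4, 5, 6}  [seen]
{1, 2, 3, 4, 5, 6} --q--> {1, 2, 4, 5, 6}  [new]
{2, 4, 5, 6} --p--> {1, 2, 3, 4, 5, 6}  [seen]
{2, 4, 5, 6} --q--> {1, 2, 4, 5, 6}  [seen]
{1, 2, 3, 4, 5} --p--> {1, 2, 3, 4, 5, 6}  [seen]
{1, 2, 3, 4, 5} --q--> {1, 2, 4, 5, 6}  [seen]
{1, 2, 5} --p--> {1, 2, 3, 4, 5}  [seen]
{1, 2, 5} --q--> {1, 2, 4, 5}  [new]
{1, 2, 4, 5, 6} --p--> {1, 2, 3, 4, 5, 6}  [seen]
{1, 2, 4, 5, 6} --q--> {1, 2, 4, 5, 6}  [seen]
{1, 2, 4, 5} --p--> {1, 2, 3, 4, 5, 6}  [seen]
{1, 2, 4, 5} --q--> {1, 2, 4, 5, 6}  [seen]
Reachable DFA states: {1}, {2, 3, 5}, {1, 2}, {1, 2, 3, 4, 5, 6}, {2, 4, 5, 6}, {1, 2, 3, 4, 5}, {1, 2, 5}, {1, 2, 4, 5, 6}, {1, 2, 4, 5}.
Accepting DFA states (contain an NFA accepting state): {1}, {2, 3, 5}, {1, 2}, {1, 2, 3, 4, 5, 6}, {2, 4, 5, 6}, {1, 2, 3, 4, 5}, {1, 2, 5}, {1, 2, 4, 5, 6}, {1, 2, 4, 5}.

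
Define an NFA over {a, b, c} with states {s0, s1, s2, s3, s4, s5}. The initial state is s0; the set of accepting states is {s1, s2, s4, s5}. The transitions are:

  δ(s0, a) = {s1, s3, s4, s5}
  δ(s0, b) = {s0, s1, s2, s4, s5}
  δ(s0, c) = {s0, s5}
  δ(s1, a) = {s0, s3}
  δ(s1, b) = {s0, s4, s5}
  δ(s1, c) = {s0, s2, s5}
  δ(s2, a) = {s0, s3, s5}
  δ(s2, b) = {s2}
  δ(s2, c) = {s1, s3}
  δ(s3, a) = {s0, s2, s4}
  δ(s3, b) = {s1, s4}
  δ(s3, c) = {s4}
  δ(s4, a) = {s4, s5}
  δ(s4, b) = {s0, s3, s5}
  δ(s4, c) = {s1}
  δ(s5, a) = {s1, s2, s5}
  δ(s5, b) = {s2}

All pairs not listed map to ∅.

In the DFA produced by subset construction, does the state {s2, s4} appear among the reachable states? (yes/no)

no

Start state of the DFA: {s0}.
{s0} --a--> {s1, s3, s4, s5}  [new]
{s0} --b--> {s0, s1, s2, s4, s5}  [new]
{s0} --c--> {s0, s5}  [new]
{s1, s3, s4, s5} --a--> {s0, s1, s2, s3, s4, s5}  [new]
{s1, s3, s4, s5} --b--> {s0, s1, s2, s3, s4, s5}  [seen]
{s1, s3, s4, s5} --c--> {s0, s1, s2, s4, s5}  [seen]
{s0, s1, s2, s4, s5} --a--> {s0, s1, s2, s3, s4, s5}  [seen]
{s0, s1, s2, s4, s5} --b--> {s0, s1, s2, s3, s4, s5}  [seen]
{s0, s1, s2, s4, s5} --c--> {s0, s1, s2, s3, s5}  [new]
{s0, s5} --a--> {s1, s2, s3, s4, s5}  [new]
{s0, s5} --b--> {s0, s1, s2, s4, s5}  [seen]
{s0, s5} --c--> {s0, s5}  [seen]
{s0, s1, s2, s3, s4, s5} --a--> {s0, s1, s2, s3, s4, s5}  [seen]
{s0, s1, s2, s3, s4, s5} --b--> {s0, s1, s2, s3, s4, s5}  [seen]
{s0, s1, s2, s3, s4, s5} --c--> {s0, s1, s2, s3, s4, s5}  [seen]
{s0, s1, s2, s3, s5} --a--> {s0, s1, s2, s3, s4, s5}  [seen]
{s0, s1, s2, s3, s5} --b--> {s0, s1, s2, s4, s5}  [seen]
{s0, s1, s2, s3, s5} --c--> {s0, s1, s2, s3, s4, s5}  [seen]
{s1, s2, s3, s4, s5} --a--> {s0, s1, s2, s3, s4, s5}  [seen]
{s1, s2, s3, s4, s5} --b--> {s0, s1, s2, s3, s4, s5}  [seen]
{s1, s2, s3, s4, s5} --c--> {s0, s1, s2, s3, s4, s5}  [seen]
Reachable DFA states: {s0}, {s1, s3, s4, s5}, {s0, s1, s2, s4, s5}, {s0, s5}, {s0, s1, s2, s3, s4, s5}, {s0, s1, s2, s3, s5}, {s1, s2, s3, s4, s5}.
{s2, s4} is not among them.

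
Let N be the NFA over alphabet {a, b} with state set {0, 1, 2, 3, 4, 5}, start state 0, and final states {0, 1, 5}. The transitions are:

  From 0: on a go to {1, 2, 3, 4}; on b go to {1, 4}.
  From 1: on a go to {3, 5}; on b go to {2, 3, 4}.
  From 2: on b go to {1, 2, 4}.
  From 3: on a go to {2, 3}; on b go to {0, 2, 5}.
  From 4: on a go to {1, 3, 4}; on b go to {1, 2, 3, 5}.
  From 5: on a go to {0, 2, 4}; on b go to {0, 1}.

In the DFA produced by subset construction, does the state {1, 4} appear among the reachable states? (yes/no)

yes

Start state of the DFA: {0}.
{0} --a--> {1, 2, 3, 4}  [new]
{0} --b--> {1, 4}  [new]
{1, 2, 3, 4} --a--> {1, 2, 3, 4, 5}  [new]
{1, 2, 3, 4} --b--> {0, 1, 2, 3, 4, 5}  [new]
{1, 4} --a--> {1, 3, 4, 5}  [new]
{1, 4} --b--> {1, 2, 3, 4, 5}  [seen]
{1, 2, 3, 4, 5} --a--> {0, 1, 2, 3, 4, 5}  [seen]
{1, 2, 3, 4, 5} --b--> {0, 1, 2, 3, 4, 5}  [seen]
{0, 1, 2, 3, 4, 5} --a--> {0, 1, 2, 3, 4, 5}  [seen]
{0, 1, 2, 3, 4, 5} --b--> {0, 1, 2, 3, 4, 5}  [seen]
{1, 3, 4, 5} --a--> {0, 1, 2, 3, 4, 5}  [seen]
{1, 3, 4, 5} --b--> {0, 1, 2, 3, 4, 5}  [seen]
Reachable DFA states: {0}, {1, 2, 3, 4}, {1, 4}, {1, 2, 3, 4, 5}, {0, 1, 2, 3, 4, 5}, {1, 3, 4, 5}.
{1, 4} is among them.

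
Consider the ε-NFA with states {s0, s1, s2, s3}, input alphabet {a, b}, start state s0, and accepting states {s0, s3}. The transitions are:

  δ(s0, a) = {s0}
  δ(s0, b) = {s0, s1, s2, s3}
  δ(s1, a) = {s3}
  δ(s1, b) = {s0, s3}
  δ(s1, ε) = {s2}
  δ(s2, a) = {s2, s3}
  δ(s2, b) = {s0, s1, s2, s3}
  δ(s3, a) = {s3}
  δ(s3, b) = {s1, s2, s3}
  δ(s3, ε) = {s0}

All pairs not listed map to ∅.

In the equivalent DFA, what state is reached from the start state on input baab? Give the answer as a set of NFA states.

{s0, s1, s2, s3}

Start: {s0}.
δ(s0,b) = {s0, s1, s2, s3}.
Union: {s0, s1, s2, s3}.
After b: {s0, s1, s2, s3}.
δ(s0,a) = {s0}; δ(s1,a) = {s3}; δ(s2,a) = {s2, s3}; δ(s3,a) = {s3}.
Union: {s0, s2, s3}.
After a: {s0, s2, s3}.
δ(s0,a) = {s0}; δ(s2,a) = {s2, s3}; δ(s3,a) = {s3}.
Union: {s0, s2, s3}.
After a: {s0, s2, s3}.
δ(s0,b) = {s0, s1, s2, s3}; δ(s2,b) = {s0, s1, s2, s3}; δ(s3,b) = {s1, s2, s3}.
Union: {s0, s1, s2, s3}.
After b: {s0, s1, s2, s3}.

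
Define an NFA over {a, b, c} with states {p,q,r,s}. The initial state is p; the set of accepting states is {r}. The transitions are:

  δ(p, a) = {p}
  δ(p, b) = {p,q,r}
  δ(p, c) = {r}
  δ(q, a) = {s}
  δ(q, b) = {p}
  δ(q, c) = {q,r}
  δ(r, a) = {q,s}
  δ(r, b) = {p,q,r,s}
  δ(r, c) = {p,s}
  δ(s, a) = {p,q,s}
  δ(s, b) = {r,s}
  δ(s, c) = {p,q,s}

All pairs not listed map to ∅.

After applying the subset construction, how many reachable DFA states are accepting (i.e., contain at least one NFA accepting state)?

4

Start state of the DFA: {p}.
{p} --a--> {p}  [seen]
{p} --b--> {p,q,r}  [new]
{p} --c--> {r}  [new]
{p,q,r} --a--> {p,q,s}  [new]
{p,q,r} --b--> {p,q,r,s}  [new]
{p,q,r} --c--> {p,q,r,s}  [seen]
{r} --a--> {q,s}  [new]
{r} --b--> {p,q,r,s}  [seen]
{r} --c--> {p,s}  [new]
{p,q,s} --a--> {p,q,s}  [seen]
{p,q,s} --b--> {p,q,r,s}  [seen]
{p,q,s} --c--> {p,q,r,s}  [seen]
{p,q,r,s} --a--> {p,q,s}  [seen]
{p,q,r,s} --b--> {p,q,r,s}  [seen]
{p,q,r,s} --c--> {p,q,r,s}  [seen]
{q,s} --a--> {p,q,s}  [seen]
{q,s} --b--> {p,r,s}  [new]
{q,s} --c--> {p,q,r,s}  [seen]
{p,s} --a--> {p,q,s}  [seen]
{p,s} --b--> {p,q,r,s}  [seen]
{p,s} --c--> {p,q,r,s}  [seen]
{p,r,s} --a--> {p,q,s}  [seen]
{p,r,s} --b--> {p,q,r,s}  [seen]
{p,r,s} --c--> {p,q,r,s}  [seen]
Reachable DFA states: {p}, {p,q,r}, {r}, {p,q,s}, {p,q,r,s}, {q,s}, {p,s}, {p,r,s}.
Accepting DFA states (contain an NFA accepting state): {p,q,r}, {r}, {p,q,r,s}, {p,r,s}.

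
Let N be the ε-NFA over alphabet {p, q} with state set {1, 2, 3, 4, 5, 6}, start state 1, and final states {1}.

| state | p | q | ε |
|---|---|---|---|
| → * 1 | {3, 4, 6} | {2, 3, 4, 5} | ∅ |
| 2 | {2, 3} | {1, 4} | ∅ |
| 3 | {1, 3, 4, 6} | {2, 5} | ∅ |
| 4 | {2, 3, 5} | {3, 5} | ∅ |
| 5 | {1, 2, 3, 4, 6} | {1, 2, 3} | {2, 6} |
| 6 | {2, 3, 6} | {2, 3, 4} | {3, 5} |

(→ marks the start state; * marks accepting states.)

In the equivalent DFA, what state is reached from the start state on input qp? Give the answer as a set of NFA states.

{1, 2, 3, 4, 5, 6}

Start: {1}.
δ(1,q) = {2, 3, 4, 5}.
Union: {2, 3, 4, 5}.
ε-closure gives {2, 3, 4, 5, 6}.
After q: {2, 3, 4, 5, 6}.
δ(2,p) = {2, 3}; δ(3,p) = {1, 3, 4, 6}; δ(4,p) = {2, 3, 5}; δ(5,p) = {1, 2, 3, 4, 6}; δ(6,p) = {2, 3, 6}.
Union: {1, 2, 3, 4, 5, 6}.
After p: {1, 2, 3, 4, 5, 6}.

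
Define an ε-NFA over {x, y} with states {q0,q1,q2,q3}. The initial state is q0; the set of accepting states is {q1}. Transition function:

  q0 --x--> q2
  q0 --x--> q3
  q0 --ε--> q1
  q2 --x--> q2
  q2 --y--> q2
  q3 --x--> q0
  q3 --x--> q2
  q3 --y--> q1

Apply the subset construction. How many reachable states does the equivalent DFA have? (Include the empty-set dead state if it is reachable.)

6

Start state of the DFA: {q0,q1} (ε-closure of the NFA start).
{q0,q1} --x--> {q2,q3}  [new]
{q0,q1} --y--> ∅  [new]
{q2,q3} --x--> {q0,q1,q2}  [new]
{q2,q3} --y--> {q1,q2}  [new]
∅ --x--> ∅  [seen]
∅ --y--> ∅  [seen]
{q0,q1,q2} --x--> {q2,q3}  [seen]
{q0,q1,q2} --y--> {q2}  [new]
{q1,q2} --x--> {q2}  [seen]
{q1,q2} --y--> {q2}  [seen]
{q2} --x--> {q2}  [seen]
{q2} --y--> {q2}  [seen]
Reachable DFA states: {q0,q1}, {q2,q3}, ∅, {q0,q1,q2}, {q1,q2}, {q2}.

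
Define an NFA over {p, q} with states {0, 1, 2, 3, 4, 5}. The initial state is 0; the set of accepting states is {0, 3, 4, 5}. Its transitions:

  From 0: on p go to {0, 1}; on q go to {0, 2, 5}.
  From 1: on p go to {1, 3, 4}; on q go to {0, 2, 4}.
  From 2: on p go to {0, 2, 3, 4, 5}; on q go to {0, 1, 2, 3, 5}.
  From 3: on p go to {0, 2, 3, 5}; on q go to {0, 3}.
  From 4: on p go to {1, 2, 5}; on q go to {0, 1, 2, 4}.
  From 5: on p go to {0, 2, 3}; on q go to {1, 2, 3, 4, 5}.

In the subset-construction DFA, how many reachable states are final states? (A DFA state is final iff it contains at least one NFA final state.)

6

Start state of the DFA: {0}.
{0} --p--> {0, 1}  [new]
{0} --q--> {0, 2, 5}  [new]
{0, 1} --p--> {0, 1, 3, 4}  [new]
{0, 1} --q--> {0, 2, 4, 5}  [new]
{0, 2, 5} --p--> {0, 1, 2, 3, 4, 5}  [new]
{0, 2, 5} --q--> {0, 1, 2, 3, 4, 5}  [seen]
{0, 1, 3, 4} --p--> {0, 1, 2, 3, 4, 5}  [seen]
{0, 1, 3, 4} --q--> {0, 1, 2, 3, 4, 5}  [seen]
{0, 2, 4, 5} --p--> {0, 1, 2, 3, 4, 5}  [seen]
{0, 2, 4, 5} --q--> {0, 1, 2, 3, 4, 5}  [seen]
{0, 1, 2, 3, 4, 5} --p--> {0, 1, 2, 3, 4, 5}  [seen]
{0, 1, 2, 3, 4, 5} --q--> {0, 1, 2, 3, 4, 5}  [seen]
Reachable DFA states: {0}, {0, 1}, {0, 2, 5}, {0, 1, 3, 4}, {0, 2, 4, 5}, {0, 1, 2, 3, 4, 5}.
Accepting DFA states (contain an NFA accepting state): {0}, {0, 1}, {0, 2, 5}, {0, 1, 3, 4}, {0, 2, 4, 5}, {0, 1, 2, 3, 4, 5}.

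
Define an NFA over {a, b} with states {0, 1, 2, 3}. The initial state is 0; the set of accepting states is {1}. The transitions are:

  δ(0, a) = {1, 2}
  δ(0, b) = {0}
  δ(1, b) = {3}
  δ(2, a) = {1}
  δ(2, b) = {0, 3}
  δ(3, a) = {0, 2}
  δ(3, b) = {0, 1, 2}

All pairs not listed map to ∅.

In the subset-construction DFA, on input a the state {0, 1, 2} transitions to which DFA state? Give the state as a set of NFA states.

δ(0,a) = {1, 2}; δ(1,a) = ∅; δ(2,a) = {1}.
Union: {1, 2}.

{1, 2}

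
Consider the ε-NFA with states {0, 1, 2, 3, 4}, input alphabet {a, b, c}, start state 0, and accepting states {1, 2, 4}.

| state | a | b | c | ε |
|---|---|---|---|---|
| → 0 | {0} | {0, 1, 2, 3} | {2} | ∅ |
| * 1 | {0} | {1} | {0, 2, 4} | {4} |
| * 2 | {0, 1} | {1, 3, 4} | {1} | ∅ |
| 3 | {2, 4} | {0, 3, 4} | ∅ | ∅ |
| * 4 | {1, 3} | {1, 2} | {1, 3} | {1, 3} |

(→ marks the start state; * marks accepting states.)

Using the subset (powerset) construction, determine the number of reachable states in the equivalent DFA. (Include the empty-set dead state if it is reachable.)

5

Start state of the DFA: {0} (ε-closure of the NFA start).
{0} --a--> {0}  [seen]
{0} --b--> {0, 1, 2, 3, 4}  [new]
{0} --c--> {2}  [new]
{0, 1, 2, 3, 4} --a--> {0, 1, 2, 3, 4}  [seen]
{0, 1, 2, 3, 4} --b--> {0, 1, 2, 3, 4}  [seen]
{0, 1, 2, 3, 4} --c--> {0, 1, 2, 3, 4}  [seen]
{2} --a--> {0, 1, 3, 4}  [new]
{2} --b--> {1, 3, 4}  [new]
{2} --c--> {1, 3, 4}  [seen]
{0, 1, 3, 4} --a--> {0, 1, 2, 3, 4}  [seen]
{0, 1, 3, 4} --b--> {0, 1, 2, 3, 4}  [seen]
{0, 1, 3, 4} --c--> {0, 1, 2, 3, 4}  [seen]
{1, 3, 4} --a--> {0, 1, 2, 3, 4}  [seen]
{1, 3, 4} --b--> {0, 1, 2, 3, 4}  [seen]
{1, 3, 4} --c--> {0, 1, 2, 3, 4}  [seen]
Reachable DFA states: {0}, {0, 1, 2, 3, 4}, {2}, {0, 1, 3, 4}, {1, 3, 4}.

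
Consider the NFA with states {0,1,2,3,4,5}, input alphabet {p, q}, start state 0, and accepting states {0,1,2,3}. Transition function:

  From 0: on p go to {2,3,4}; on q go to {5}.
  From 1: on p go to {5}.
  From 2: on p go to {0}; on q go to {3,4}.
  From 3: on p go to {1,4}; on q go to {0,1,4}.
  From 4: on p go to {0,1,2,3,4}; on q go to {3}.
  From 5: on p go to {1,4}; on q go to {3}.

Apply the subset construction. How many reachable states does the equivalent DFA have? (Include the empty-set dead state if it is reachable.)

11

Start state of the DFA: {0}.
{0} --p--> {2,3,4}  [new]
{0} --q--> {5}  [new]
{2,3,4} --p--> {0,1,2,3,4}  [new]
{2,3,4} --q--> {0,1,3,4}  [new]
{5} --p--> {1,4}  [new]
{5} --q--> {3}  [new]
{0,1,2,3,4} --p--> {0,1,2,3,4,5}  [new]
{0,1,2,3,4} --q--> {0,1,3,4,5}  [new]
{0,1,3,4} --p--> {0,1,2,3,4,5}  [seen]
{0,1,3,4} --q--> {0,1,3,4,5}  [seen]
{1,4} --p--> {0,1,2,3,4,5}  [seen]
{1,4} --q--> {3}  [seen]
{3} --p--> {1,4}  [seen]
{3} --q--> {0,1,4}  [new]
{0,1,2,3,4,5} --p--> {0,1,2,3,4,5}  [seen]
{0,1,2,3,4,5} --q--> {0,1,3,4,5}  [seen]
{0,1,3,4,5} --p--> {0,1,2,3,4,5}  [seen]
{0,1,3,4,5} --q--> {0,1,3,4,5}  [seen]
{0,1,4} --p--> {0,1,2,3,4,5}  [seen]
{0,1,4} --q--> {3,5}  [new]
{3,5} --p--> {1,4}  [seen]
{3,5} --q--> {0,1,3,4}  [seen]
Reachable DFA states: {0}, {2,3,4}, {5}, {0,1,2,3,4}, {0,1,3,4}, {1,4}, {3}, {0,1,2,3,4,5}, {0,1,3,4,5}, {0,1,4}, {3,5}.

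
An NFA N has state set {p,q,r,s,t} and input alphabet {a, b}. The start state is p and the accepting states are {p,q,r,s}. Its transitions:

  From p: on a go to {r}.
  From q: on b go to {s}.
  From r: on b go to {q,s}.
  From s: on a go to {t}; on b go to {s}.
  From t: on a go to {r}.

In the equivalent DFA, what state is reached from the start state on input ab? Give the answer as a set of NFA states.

{q,s}

Start: {p}.
δ(p,a) = {r}.
Union: {r}.
After a: {r}.
δ(r,b) = {q,s}.
Union: {q,s}.
After b: {q,s}.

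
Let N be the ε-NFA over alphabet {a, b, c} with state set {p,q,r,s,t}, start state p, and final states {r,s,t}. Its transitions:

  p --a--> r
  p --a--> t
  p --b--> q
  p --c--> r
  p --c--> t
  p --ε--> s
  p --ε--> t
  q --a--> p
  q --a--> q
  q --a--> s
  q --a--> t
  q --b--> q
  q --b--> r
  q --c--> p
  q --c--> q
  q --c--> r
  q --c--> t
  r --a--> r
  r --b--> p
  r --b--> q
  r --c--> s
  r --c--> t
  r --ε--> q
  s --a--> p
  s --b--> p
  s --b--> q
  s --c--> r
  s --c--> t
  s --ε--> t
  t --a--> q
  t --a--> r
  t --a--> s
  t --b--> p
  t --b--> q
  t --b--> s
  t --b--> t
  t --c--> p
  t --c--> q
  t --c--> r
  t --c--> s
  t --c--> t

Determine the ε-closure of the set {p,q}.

{p,q,s,t}

Begin with {p,q}.
p →ε {s,t}; add s, t.
ε-closure = {p,q,s,t}.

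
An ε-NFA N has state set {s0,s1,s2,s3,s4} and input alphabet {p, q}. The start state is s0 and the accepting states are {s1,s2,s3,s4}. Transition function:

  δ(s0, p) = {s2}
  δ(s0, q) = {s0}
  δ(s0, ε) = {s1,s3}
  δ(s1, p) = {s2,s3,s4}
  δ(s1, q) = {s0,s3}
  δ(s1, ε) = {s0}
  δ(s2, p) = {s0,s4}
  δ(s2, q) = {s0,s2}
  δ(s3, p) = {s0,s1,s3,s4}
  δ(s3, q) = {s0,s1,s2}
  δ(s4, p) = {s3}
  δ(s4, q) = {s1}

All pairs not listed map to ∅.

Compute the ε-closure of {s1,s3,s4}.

Begin with {s1,s3,s4}.
s1 →ε {s0}; add s0.
ε-closure = {s0,s1,s3,s4}.

{s0,s1,s3,s4}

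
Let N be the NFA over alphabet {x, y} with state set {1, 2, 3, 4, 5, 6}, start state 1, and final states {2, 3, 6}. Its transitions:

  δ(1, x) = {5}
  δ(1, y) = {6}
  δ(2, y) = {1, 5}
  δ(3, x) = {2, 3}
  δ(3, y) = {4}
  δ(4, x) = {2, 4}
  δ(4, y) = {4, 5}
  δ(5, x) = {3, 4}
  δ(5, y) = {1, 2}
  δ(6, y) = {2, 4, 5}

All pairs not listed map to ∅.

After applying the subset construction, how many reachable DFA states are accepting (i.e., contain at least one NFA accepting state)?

10

Start state of the DFA: {1}.
{1} --x--> {5}  [new]
{1} --y--> {6}  [new]
{5} --x--> {3, 4}  [new]
{5} --y--> {1, 2}  [new]
{6} --x--> ∅  [new]
{6} --y--> {2, 4, 5}  [new]
{3, 4} --x--> {2, 3, 4}  [new]
{3, 4} --y--> {4, 5}  [new]
{1, 2} --x--> {5}  [seen]
{1, 2} --y--> {1, 5, 6}  [new]
∅ --x--> ∅  [seen]
∅ --y--> ∅  [seen]
{2, 4, 5} --x--> {2, 3, 4}  [seen]
{2, 4, 5} --y--> {1, 2, 4, 5}  [new]
{2, 3, 4} --x--> {2, 3, 4}  [seen]
{2, 3, 4} --y--> {1, 4, 5}  [new]
{4, 5} --x--> {2, 3, 4}  [seen]
{4, 5} --y--> {1, 2, 4, 5}  [seen]
{1, 5, 6} --x--> {3, 4, 5}  [new]
{1, 5, 6} --y--> {1, 2, 4, 5, 6}  [new]
{1, 2, 4, 5} --x--> {2, 3, 4, 5}  [new]
{1, 2, 4, 5} --y--> {1, 2, 4, 5, 6}  [seen]
{1, 4, 5} --x--> {2, 3, 4, 5}  [seen]
{1, 4, 5} --y--> {1, 2, 4, 5, 6}  [seen]
{3, 4, 5} --x--> {2, 3, 4}  [seen]
{3, 4, 5} --y--> {1, 2, 4, 5}  [seen]
{1, 2, 4, 5, 6} --x--> {2, 3, 4, 5}  [seen]
{1, 2, 4, 5, 6} --y--> {1, 2, 4, 5, 6}  [seen]
{2, 3, 4, 5} --x--> {2, 3, 4}  [seen]
{2, 3, 4, 5} --y--> {1, 2, 4, 5}  [seen]
Reachable DFA states: {1}, {5}, {6}, {3, 4}, {1, 2}, ∅, {2, 4, 5}, {2, 3, 4}, {4, 5}, {1, 5, 6}, {1, 2, 4, 5}, {1, 4, 5}, {3, 4, 5}, {1, 2, 4, 5, 6}, {2, 3, 4, 5}.
Accepting DFA states (contain an NFA accepting state): {6}, {3, 4}, {1, 2}, {2, 4, 5}, {2, 3, 4}, {1, 5, 6}, {1, 2, 4, 5}, {3, 4, 5}, {1, 2, 4, 5, 6}, {2, 3, 4, 5}.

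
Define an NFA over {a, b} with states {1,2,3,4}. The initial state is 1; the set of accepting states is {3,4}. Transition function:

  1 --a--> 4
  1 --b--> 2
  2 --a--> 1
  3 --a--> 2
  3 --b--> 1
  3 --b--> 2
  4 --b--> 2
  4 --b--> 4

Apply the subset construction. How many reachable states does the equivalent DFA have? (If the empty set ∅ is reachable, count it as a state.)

Start state of the DFA: {1}.
{1} --a--> {4}  [new]
{1} --b--> {2}  [new]
{4} --a--> ∅  [new]
{4} --b--> {2,4}  [new]
{2} --a--> {1}  [seen]
{2} --b--> ∅  [seen]
∅ --a--> ∅  [seen]
∅ --b--> ∅  [seen]
{2,4} --a--> {1}  [seen]
{2,4} --b--> {2,4}  [seen]
Reachable DFA states: {1}, {4}, {2}, ∅, {2,4}.

5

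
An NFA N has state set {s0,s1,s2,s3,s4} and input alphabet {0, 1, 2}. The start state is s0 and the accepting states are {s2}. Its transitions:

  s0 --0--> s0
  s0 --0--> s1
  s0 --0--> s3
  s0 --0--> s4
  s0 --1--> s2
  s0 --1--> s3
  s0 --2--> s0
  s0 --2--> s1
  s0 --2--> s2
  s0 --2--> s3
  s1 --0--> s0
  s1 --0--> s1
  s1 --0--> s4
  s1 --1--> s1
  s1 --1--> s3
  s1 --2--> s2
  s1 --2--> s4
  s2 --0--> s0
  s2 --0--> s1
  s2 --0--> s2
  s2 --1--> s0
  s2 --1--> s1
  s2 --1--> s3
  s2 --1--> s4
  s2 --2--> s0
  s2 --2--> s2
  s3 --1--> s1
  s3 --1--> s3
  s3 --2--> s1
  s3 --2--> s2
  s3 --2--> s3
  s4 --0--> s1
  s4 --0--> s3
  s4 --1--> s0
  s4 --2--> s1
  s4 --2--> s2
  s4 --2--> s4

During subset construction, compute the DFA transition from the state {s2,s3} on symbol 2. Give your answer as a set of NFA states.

δ(s2,2) = {s0,s2}; δ(s3,2) = {s1,s2,s3}.
Union: {s0,s1,s2,s3}.

{s0,s1,s2,s3}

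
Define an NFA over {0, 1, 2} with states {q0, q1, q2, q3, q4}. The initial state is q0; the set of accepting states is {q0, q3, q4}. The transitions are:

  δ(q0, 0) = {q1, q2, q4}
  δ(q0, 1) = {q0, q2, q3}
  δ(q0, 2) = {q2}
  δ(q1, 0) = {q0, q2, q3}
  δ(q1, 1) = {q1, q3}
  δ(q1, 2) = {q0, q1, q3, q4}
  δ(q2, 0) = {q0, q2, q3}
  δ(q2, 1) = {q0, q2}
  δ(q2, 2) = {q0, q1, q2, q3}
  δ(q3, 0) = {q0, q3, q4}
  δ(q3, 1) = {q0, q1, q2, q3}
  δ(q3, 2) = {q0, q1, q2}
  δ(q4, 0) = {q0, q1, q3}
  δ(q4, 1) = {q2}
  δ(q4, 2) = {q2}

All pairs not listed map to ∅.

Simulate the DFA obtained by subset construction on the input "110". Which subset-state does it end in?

Start: {q0}.
δ(q0,1) = {q0, q2, q3}.
Union: {q0, q2, q3}.
After 1: {q0, q2, q3}.
δ(q0,1) = {q0, q2, q3}; δ(q2,1) = {q0, q2}; δ(q3,1) = {q0, q1, q2, q3}.
Union: {q0, q1, q2, q3}.
After 1: {q0, q1, q2, q3}.
δ(q0,0) = {q1, q2, q4}; δ(q1,0) = {q0, q2, q3}; δ(q2,0) = {q0, q2, q3}; δ(q3,0) = {q0, q3, q4}.
Union: {q0, q1, q2, q3, q4}.
After 0: {q0, q1, q2, q3, q4}.

{q0, q1, q2, q3, q4}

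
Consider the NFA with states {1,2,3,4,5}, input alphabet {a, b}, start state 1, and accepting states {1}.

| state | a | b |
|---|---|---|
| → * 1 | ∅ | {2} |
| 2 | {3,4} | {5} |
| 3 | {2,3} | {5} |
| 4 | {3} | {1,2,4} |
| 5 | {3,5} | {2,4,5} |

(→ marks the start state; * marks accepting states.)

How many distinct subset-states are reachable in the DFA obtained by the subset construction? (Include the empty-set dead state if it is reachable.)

13

Start state of the DFA: {1}.
{1} --a--> ∅  [new]
{1} --b--> {2}  [new]
∅ --a--> ∅  [seen]
∅ --b--> ∅  [seen]
{2} --a--> {3,4}  [new]
{2} --b--> {5}  [new]
{3,4} --a--> {2,3}  [new]
{3,4} --b--> {1,2,4,5}  [new]
{5} --a--> {3,5}  [new]
{5} --b--> {2,4,5}  [new]
{2,3} --a--> {2,3,4}  [new]
{2,3} --b--> {5}  [seen]
{1,2,4,5} --a--> {3,4,5}  [new]
{1,2,4,5} --b--> {1,2,4,5}  [seen]
{3,5} --a--> {2,3,5}  [new]
{3,5} --b--> {2,4,5}  [seen]
{2,4,5} --a--> {3,4,5}  [seen]
{2,4,5} --b--> {1,2,4,5}  [seen]
{2,3,4} --a--> {2,3,4}  [seen]
{2,3,4} --b--> {1,2,4,5}  [seen]
{3,4,5} --a--> {2,3,5}  [seen]
{3,4,5} --b--> {1,2,4,5}  [seen]
{2,3,5} --a--> {2,3,4,5}  [new]
{2,3,5} --b--> {2,4,5}  [seen]
{2,3,4,5} --a--> {2,3,4,5}  [seen]
{2,3,4,5} --b--> {1,2,4,5}  [seen]
Reachable DFA states: {1}, ∅, {2}, {3,4}, {5}, {2,3}, {1,2,4,5}, {3,5}, {2,4,5}, {2,3,4}, {3,4,5}, {2,3,5}, {2,3,4,5}.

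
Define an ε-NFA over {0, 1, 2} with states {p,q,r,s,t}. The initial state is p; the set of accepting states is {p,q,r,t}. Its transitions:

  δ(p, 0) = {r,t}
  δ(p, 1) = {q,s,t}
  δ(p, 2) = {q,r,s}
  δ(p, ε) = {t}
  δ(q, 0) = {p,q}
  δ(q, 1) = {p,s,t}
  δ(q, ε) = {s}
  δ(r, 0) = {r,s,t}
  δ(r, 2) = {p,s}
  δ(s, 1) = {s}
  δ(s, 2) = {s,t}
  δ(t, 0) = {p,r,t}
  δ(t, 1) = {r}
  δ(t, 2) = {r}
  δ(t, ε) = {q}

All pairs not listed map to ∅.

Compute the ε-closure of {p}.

{p,q,s,t}

Begin with {p}.
p →ε {t}; add t.
t →ε {q}; add q.
q →ε {s}; add s.
ε-closure = {p,q,s,t}.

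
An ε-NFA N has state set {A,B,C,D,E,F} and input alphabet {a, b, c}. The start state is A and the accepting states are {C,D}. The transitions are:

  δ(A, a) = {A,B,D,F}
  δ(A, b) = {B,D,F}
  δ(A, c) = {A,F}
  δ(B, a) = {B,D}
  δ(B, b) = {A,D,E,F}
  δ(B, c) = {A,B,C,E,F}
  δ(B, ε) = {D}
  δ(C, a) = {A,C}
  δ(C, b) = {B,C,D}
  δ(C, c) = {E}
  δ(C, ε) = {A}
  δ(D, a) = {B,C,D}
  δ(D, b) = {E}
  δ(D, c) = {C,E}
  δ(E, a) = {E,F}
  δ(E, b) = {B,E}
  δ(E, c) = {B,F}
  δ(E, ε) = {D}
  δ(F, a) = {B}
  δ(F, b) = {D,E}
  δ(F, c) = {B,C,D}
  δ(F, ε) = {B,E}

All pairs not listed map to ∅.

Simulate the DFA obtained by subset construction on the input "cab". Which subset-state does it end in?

Start: {A}.
δ(A,c) = {A,F}.
Union: {A,F}.
ε-closure gives {A,B,D,E,F}.
After c: {A,B,D,E,F}.
δ(A,a) = {A,B,D,F}; δ(B,a) = {B,D}; δ(D,a) = {B,C,D}; δ(E,a) = {E,F}; δ(F,a) = {B}.
Union: {A,B,C,D,E,F}.
After a: {A,B,C,D,E,F}.
δ(A,b) = {B,D,F}; δ(B,b) = {A,D,E,F}; δ(C,b) = {B,C,D}; δ(D,b) = {E}; δ(E,b) = {B,E}; δ(F,b) = {D,E}.
Union: {A,B,C,D,E,F}.
After b: {A,B,C,D,E,F}.

{A,B,C,D,E,F}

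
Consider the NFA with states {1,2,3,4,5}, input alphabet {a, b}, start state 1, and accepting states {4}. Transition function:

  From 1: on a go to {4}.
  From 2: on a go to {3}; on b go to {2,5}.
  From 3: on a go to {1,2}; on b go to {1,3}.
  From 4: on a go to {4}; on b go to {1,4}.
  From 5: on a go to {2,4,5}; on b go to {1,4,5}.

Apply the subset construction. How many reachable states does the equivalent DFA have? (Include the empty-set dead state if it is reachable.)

4

Start state of the DFA: {1}.
{1} --a--> {4}  [new]
{1} --b--> ∅  [new]
{4} --a--> {4}  [seen]
{4} --b--> {1,4}  [new]
∅ --a--> ∅  [seen]
∅ --b--> ∅  [seen]
{1,4} --a--> {4}  [seen]
{1,4} --b--> {1,4}  [seen]
Reachable DFA states: {1}, {4}, ∅, {1,4}.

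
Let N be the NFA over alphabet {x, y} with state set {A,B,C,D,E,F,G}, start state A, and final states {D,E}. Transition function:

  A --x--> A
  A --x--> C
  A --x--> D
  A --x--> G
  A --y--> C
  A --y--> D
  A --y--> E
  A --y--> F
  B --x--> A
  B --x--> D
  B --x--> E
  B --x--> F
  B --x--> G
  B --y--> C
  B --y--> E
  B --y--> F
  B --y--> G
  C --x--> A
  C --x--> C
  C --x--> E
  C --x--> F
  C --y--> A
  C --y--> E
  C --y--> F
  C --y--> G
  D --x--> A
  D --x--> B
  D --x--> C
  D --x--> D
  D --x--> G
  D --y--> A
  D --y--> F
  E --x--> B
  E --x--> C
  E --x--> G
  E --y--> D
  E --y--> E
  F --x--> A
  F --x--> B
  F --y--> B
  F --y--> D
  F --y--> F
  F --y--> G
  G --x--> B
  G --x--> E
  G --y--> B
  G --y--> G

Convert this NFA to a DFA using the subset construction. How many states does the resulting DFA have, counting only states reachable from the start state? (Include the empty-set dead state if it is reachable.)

Start state of the DFA: {A}.
{A} --x--> {A,C,D,G}  [new]
{A} --y--> {C,D,E,F}  [new]
{A,C,D,G} --x--> {A,B,C,D,E,F,G}  [new]
{A,C,D,G} --y--> {A,B,C,D,E,F,G}  [seen]
{C,D,E,F} --x--> {A,B,C,D,E,F,G}  [seen]
{C,D,E,F} --y--> {A,B,D,E,F,G}  [new]
{A,B,C,D,E,F,G} --x--> {A,B,C,D,E,F,G}  [seen]
{A,B,C,D,E,F,G} --y--> {A,B,C,D,E,F,G}  [seen]
{A,B,D,E,F,G} --x--> {A,B,C,D,E,F,G}  [seen]
{A,B,D,E,F,G} --y--> {A,B,C,D,E,F,G}  [seen]
Reachable DFA states: {A}, {A,C,D,G}, {C,D,E,F}, {A,B,C,D,E,F,G}, {A,B,D,E,F,G}.

5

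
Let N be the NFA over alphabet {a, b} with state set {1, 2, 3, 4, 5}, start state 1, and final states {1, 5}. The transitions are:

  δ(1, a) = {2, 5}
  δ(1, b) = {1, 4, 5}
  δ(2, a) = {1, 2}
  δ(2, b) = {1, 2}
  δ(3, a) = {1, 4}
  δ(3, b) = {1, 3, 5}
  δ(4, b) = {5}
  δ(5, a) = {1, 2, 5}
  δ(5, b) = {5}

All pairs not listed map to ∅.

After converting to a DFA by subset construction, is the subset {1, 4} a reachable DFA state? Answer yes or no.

no

Start state of the DFA: {1}.
{1} --a--> {2, 5}  [new]
{1} --b--> {1, 4, 5}  [new]
{2, 5} --a--> {1, 2, 5}  [new]
{2, 5} --b--> {1, 2, 5}  [seen]
{1, 4, 5} --a--> {1, 2, 5}  [seen]
{1, 4, 5} --b--> {1, 4, 5}  [seen]
{1, 2, 5} --a--> {1, 2, 5}  [seen]
{1, 2, 5} --b--> {1, 2, 4, 5}  [new]
{1, 2, 4, 5} --a--> {1, 2, 5}  [seen]
{1, 2, 4, 5} --b--> {1, 2, 4, 5}  [seen]
Reachable DFA states: {1}, {2, 5}, {1, 4, 5}, {1, 2, 5}, {1, 2, 4, 5}.
{1, 4} is not among them.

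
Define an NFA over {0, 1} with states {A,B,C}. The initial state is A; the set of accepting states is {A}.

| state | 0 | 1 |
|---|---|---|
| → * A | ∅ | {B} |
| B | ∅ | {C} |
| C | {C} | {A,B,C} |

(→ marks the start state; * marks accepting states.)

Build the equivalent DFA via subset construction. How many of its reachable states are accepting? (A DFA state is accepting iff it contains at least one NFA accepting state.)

2

Start state of the DFA: {A}.
{A} --0--> ∅  [new]
{A} --1--> {B}  [new]
∅ --0--> ∅  [seen]
∅ --1--> ∅  [seen]
{B} --0--> ∅  [seen]
{B} --1--> {C}  [new]
{C} --0--> {C}  [seen]
{C} --1--> {A,B,C}  [new]
{A,B,C} --0--> {C}  [seen]
{A,B,C} --1--> {A,B,C}  [seen]
Reachable DFA states: {A}, ∅, {B}, {C}, {A,B,C}.
Accepting DFA states (contain an NFA accepting state): {A}, {A,B,C}.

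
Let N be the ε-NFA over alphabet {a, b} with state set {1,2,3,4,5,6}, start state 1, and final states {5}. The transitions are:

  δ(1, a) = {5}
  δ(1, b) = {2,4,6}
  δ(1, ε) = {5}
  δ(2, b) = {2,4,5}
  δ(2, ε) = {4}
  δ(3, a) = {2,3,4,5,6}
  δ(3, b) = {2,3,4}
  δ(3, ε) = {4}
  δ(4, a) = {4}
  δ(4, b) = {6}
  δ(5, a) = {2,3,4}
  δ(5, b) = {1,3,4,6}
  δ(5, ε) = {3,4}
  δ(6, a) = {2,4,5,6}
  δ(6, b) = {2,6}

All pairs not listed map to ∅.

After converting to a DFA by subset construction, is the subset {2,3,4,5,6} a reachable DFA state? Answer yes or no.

yes

Start state of the DFA: {1,3,4,5} (ε-closure of the NFA start).
{1,3,4,5} --a--> {2,3,4,5,6}  [new]
{1,3,4,5} --b--> {1,2,3,4,5,6}  [new]
{2,3,4,5,6} --a--> {2,3,4,5,6}  [seen]
{2,3,4,5,6} --b--> {1,2,3,4,5,6}  [seen]
{1,2,3,4,5,6} --a--> {2,3,4,5,6}  [seen]
{1,2,3,4,5,6} --b--> {1,2,3,4,5,6}  [seen]
Reachable DFA states: {1,3,4,5}, {2,3,4,5,6}, {1,2,3,4,5,6}.
{2,3,4,5,6} is among them.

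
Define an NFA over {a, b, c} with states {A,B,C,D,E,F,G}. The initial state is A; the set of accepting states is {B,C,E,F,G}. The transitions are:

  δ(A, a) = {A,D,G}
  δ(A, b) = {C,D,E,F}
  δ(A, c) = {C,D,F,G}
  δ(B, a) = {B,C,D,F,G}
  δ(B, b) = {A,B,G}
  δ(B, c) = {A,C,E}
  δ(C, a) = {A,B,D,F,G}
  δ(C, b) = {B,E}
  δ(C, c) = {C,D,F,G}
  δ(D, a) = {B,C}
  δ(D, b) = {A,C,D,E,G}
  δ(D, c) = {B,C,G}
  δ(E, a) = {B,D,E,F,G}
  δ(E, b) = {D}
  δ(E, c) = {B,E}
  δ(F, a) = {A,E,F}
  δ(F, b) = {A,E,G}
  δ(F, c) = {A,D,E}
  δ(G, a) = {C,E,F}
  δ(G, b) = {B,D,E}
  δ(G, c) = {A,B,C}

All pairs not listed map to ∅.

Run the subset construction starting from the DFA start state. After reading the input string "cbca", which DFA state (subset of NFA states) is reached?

{A,B,C,D,E,F,G}

Start: {A}.
δ(A,c) = {C,D,F,G}.
Union: {C,D,F,G}.
After c: {C,D,F,G}.
δ(C,b) = {B,E}; δ(D,b) = {A,C,D,E,G}; δ(F,b) = {A,E,G}; δ(G,b) = {B,D,E}.
Union: {A,B,C,D,E,G}.
After b: {A,B,C,D,E,G}.
δ(A,c) = {C,D,F,G}; δ(B,c) = {A,C,E}; δ(C,c) = {C,D,F,G}; δ(D,c) = {B,C,G}; δ(E,c) = {B,E}; δ(G,c) = {A,B,C}.
Union: {A,B,C,D,E,F,G}.
After c: {A,B,C,D,E,F,G}.
δ(A,a) = {A,D,G}; δ(B,a) = {B,C,D,F,G}; δ(C,a) = {A,B,D,F,G}; δ(D,a) = {B,C}; δ(E,a) = {B,D,E,F,G}; δ(F,a) = {A,E,F}; δ(G,a) = {C,E,F}.
Union: {A,B,C,D,E,F,G}.
After a: {A,B,C,D,E,F,G}.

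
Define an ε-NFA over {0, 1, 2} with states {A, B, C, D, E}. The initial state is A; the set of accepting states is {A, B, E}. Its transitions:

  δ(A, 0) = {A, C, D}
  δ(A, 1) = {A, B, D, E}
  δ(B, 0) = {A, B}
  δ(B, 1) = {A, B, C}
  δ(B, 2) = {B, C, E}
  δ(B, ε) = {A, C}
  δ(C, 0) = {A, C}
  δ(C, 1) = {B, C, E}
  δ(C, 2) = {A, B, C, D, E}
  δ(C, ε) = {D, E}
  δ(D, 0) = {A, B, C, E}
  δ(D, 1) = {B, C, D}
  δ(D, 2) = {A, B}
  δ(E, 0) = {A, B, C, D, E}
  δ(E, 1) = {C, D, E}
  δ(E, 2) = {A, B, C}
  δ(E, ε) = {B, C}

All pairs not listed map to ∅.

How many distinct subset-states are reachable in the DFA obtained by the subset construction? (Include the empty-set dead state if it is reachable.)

3

Start state of the DFA: {A} (ε-closure of the NFA start).
{A} --0--> {A, B, C, D, E}  [new]
{A} --1--> {A, B, C, D, E}  [seen]
{A} --2--> ∅  [new]
{A, B, C, D, E} --0--> {A, B, C, D, E}  [seen]
{A, B, C, D, E} --1--> {A, B, C, D, E}  [seen]
{A, B, C, D, E} --2--> {A, B, C, D, E}  [seen]
∅ --0--> ∅  [seen]
∅ --1--> ∅  [seen]
∅ --2--> ∅  [seen]
Reachable DFA states: {A}, {A, B, C, D, E}, ∅.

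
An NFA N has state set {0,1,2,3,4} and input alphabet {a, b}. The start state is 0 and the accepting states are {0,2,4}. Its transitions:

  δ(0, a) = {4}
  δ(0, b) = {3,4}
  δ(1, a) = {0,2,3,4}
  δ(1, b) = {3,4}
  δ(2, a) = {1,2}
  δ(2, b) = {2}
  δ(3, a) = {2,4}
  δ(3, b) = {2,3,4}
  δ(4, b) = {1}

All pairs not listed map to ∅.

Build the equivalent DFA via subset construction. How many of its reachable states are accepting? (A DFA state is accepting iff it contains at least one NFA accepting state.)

Start state of the DFA: {0}.
{0} --a--> {4}  [new]
{0} --b--> {3,4}  [new]
{4} --a--> ∅  [new]
{4} --b--> {1}  [new]
{3,4} --a--> {2,4}  [new]
{3,4} --b--> {1,2,3,4}  [new]
∅ --a--> ∅  [seen]
∅ --b--> ∅  [seen]
{1} --a--> {0,2,3,4}  [new]
{1} --b--> {3,4}  [seen]
{2,4} --a--> {1,2}  [new]
{2,4} --b--> {1,2}  [seen]
{1,2,3,4} --a--> {0,1,2,3,4}  [new]
{1,2,3,4} --b--> {1,2,3,4}  [seen]
{0,2,3,4} --a--> {1,2,4}  [new]
{0,2,3,4} --b--> {1,2,3,4}  [seen]
{1,2} --a--> {0,1,2,3,4}  [seen]
{1,2} --b--> {2,3,4}  [new]
{0,1,2,3,4} --a--> {0,1,2,3,4}  [seen]
{0,1,2,3,4} --b--> {1,2,3,4}  [seen]
{1,2,4} --a--> {0,1,2,3,4}  [seen]
{1,2,4} --b--> {1,2,3,4}  [seen]
{2,3,4} --a--> {1,2,4}  [seen]
{2,3,4} --b--> {1,2,3,4}  [seen]
Reachable DFA states: {0}, {4}, {3,4}, ∅, {1}, {2,4}, {1,2,3,4}, {0,2,3,4}, {1,2}, {0,1,2,3,4}, {1,2,4}, {2,3,4}.
Accepting DFA states (contain an NFA accepting state): {0}, {4}, {3,4}, {2,4}, {1,2,3,4}, {0,2,3,4}, {1,2}, {0,1,2,3,4}, {1,2,4}, {2,3,4}.

10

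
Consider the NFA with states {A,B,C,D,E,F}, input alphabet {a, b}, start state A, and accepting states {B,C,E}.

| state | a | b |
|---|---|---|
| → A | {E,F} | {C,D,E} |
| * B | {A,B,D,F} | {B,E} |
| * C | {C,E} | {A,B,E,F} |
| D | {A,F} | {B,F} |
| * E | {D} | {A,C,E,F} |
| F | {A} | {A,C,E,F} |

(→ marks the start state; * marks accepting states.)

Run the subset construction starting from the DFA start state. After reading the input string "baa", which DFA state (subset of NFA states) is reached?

Start: {A}.
δ(A,b) = {C,D,E}.
Union: {C,D,E}.
After b: {C,D,E}.
δ(C,a) = {C,E}; δ(D,a) = {A,F}; δ(E,a) = {D}.
Union: {A,C,D,E,F}.
After a: {A,C,D,E,F}.
δ(A,a) = {E,F}; δ(C,a) = {C,E}; δ(D,a) = {A,F}; δ(E,a) = {D}; δ(F,a) = {A}.
Union: {A,C,D,E,F}.
After a: {A,C,D,E,F}.

{A,C,D,E,F}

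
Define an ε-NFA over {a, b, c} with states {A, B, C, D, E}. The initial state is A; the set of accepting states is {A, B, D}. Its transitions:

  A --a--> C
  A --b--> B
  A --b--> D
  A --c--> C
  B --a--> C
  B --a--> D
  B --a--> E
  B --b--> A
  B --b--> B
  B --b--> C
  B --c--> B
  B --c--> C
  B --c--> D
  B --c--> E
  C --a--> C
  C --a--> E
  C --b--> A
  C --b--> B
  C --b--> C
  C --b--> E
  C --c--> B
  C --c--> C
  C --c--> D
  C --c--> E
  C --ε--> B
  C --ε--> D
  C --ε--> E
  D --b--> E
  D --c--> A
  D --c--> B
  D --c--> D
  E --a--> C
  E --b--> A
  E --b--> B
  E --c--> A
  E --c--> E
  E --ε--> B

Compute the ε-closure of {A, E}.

Begin with {A, E}.
E →ε {B}; add B.
ε-closure = {A, B, E}.

{A, B, E}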